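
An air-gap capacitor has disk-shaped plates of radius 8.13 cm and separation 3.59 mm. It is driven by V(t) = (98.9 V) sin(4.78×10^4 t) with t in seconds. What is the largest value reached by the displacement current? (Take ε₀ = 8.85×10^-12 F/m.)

2.42×10^-4 A

C = ε₀A/d = (8.85×10^-12)(0.02076)/(3.59×10^-3) = 5.118×10^-11 F; ω = 4.78×10^4 rad/s.
I_d = C dV/dt, so |I_d|_max = C V₀ ω = (5.118×10^-11)(98.9)(4.78×10^4) = 2.42×10^-4 A.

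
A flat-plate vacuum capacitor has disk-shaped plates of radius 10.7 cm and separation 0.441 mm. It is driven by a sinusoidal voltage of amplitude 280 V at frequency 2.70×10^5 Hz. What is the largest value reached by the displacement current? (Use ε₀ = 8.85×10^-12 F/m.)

0.343 A

The displacement current equals the conduction current C dV/dt, which peaks at C V₀ ω.
With C = ε₀A/d = (8.85×10^-12)(0.03597)/(4.41×10^-4) = 7.218×10^-10 F and ω = 2πf = 1.696×10^6 rad/s, I_d,max = (7.218×10^-10)(280)(1.696×10^6) = 0.343 A.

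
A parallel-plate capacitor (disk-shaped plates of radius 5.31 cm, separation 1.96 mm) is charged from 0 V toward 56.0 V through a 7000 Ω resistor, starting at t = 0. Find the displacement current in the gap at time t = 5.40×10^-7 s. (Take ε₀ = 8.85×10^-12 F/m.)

C = ε₀A/d = (8.85×10^-12)(8.858×10^-3)/(1.96×10^-3) = 4.000×10^-11 F and τ = RC = 2.800×10^-7 s. I_d in the gap equals the RC charging current.
I_d(t) = (V₀/R) e^(−t/τ) = 8.000×10^-3 · e^(−1.929) = 1.16×10^-3 A.

1.16×10^-3 A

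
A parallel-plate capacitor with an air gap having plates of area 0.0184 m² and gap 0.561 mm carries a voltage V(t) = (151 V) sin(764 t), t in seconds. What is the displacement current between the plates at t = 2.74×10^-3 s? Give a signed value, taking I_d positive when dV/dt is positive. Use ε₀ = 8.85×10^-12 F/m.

C = ε₀A/d = (8.85×10^-12)(0.0184)/(5.61×10^-4) = 2.903×10^-10 F. dV/dt = V₀ω·cos(ωt); at ωt = 2.09336 rad this factor is -0.4991.
I_d = C dV/dt = (2.903×10^-10)(151)(764)(-0.4991) = -1.67×10^-5 A.

-1.67×10^-5 A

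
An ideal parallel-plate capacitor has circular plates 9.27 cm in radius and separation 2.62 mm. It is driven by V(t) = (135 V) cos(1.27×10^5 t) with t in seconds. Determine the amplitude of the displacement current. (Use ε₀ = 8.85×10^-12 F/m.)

(dE/dt)_max = V₀ω/d = 6.544×10^9 V/(m·s); ω = 1.27×10^5 rad/s.
I_d,max = ε₀ A (dE/dt)_max = (8.85×10^-12)(0.02700)(6.544×10^9) = 1.56×10^-3 A.

1.56×10^-3 A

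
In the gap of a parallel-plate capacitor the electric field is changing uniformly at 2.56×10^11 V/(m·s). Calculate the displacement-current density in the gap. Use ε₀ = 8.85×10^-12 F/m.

J_d = ε₀ ∂E/∂t, so J_d = 2.27 A/m².

2.27 A/m²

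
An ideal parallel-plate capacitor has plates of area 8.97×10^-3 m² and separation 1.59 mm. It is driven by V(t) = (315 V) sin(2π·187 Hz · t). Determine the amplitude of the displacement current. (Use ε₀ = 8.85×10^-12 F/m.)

(dE/dt)_max = V₀ω/d = 2.328×10^8 V/(m·s); ω = 2πf = 1175 rad/s.
I_d,max = ε₀ A (dE/dt)_max = (8.85×10^-12)(8.97×10^-3)(2.328×10^8) = 1.85×10^-5 A.

1.85×10^-5 A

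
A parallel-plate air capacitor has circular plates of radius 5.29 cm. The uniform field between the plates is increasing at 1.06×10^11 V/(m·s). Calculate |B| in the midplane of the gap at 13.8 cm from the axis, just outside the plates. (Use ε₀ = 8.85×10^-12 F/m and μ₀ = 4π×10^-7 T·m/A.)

1.20×10^-8 T

Through the whole plate area (πR² = 8.791×10^-3 m²), I_d = ε₀ πR² dE/dt = 8.247×10^-3 A.
With r > R the enclosed displacement current is the full I_d; B = μ₀ I_d / (2πr) = 1.20×10^-8 T.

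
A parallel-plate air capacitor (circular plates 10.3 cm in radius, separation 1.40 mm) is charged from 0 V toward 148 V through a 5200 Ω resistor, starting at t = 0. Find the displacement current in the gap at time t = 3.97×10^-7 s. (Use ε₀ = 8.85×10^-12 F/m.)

C = ε₀A/d = (8.85×10^-12)(0.03333)/(1.40×10^-3) = 2.107×10^-10 F, so τ = RC = 1.096×10^-6 s.
The conduction current is I(t) = (V₀/R) e^(−t/τ), and the displacement current between the plates equals it.
t/τ = 0.3622; I_d = (148/5200) · e^(−0.3622) = (0.02846)(0.6961) = 0.0198 A.

0.0198 A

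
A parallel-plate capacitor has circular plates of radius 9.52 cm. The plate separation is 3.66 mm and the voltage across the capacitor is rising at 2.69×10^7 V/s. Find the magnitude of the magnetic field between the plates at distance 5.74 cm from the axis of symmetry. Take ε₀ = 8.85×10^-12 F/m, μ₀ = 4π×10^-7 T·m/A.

2.35×10^-9 T

dE/dt = (dV/dt)/d = 7.350×10^9 V/(m·s); I_d = ε₀(πR²)(dE/dt) = (8.85×10^-12)(0.02847)(7.350×10^9) = 1.852×10^-3 A.
For r < R the Ampère–Maxwell law gives B(2πr) = μ₀ I_d (r²/R²), so B = μ₀ I_d r/(2πR²) = (4π×10^-7)(1.852×10^-3)(0.0574)/(2π·0.0952²) = 2.35×10^-9 T.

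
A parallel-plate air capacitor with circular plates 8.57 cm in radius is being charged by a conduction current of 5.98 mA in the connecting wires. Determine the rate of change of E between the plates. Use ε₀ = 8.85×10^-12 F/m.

2.93×10^10 V/(m·s)

Charge continuity gives I_d = I = 5.98×10^-3 A between the plates.
Inverting I_d = ε₀ A dE/dt gives dE/dt = 5.98×10^-3 / (8.85×10^-12 · 0.02307) = 2.93×10^10 V/(m·s).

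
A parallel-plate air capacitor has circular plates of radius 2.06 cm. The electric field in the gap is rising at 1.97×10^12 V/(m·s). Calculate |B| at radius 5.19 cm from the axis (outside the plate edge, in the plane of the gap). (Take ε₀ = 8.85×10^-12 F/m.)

Total displacement current: I_d = ε₀(πR²)(dE/dt) = (8.85×10^-12)(1.333×10^-3)(1.97×10^12) = 0.02324 A.
For r ≥ R the full I_d is enclosed: B = μ₀ I_d/(2πr) = (4π×10^-7)(0.02324)/(2π·0.0519) = 8.96×10^-8 T.

8.96×10^-8 T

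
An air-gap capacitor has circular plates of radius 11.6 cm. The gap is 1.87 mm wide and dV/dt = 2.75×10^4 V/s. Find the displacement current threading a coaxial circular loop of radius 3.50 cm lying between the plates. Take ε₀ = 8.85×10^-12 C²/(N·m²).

I_d = C dV/dt with C = ε₀πR²/d = 2.000×10^-10 F, so I_d = (2.000×10^-10)(2.75×10^4) = 5.500×10^-6 A.
Through an area πr² the displacement current is I_d·(πr²/πR²) = I_d (r/R)² = 5.01×10^-7 A.

5.01×10^-7 A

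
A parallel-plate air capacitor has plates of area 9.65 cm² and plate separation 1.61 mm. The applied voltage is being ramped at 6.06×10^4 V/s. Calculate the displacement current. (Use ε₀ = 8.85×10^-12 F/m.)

E = V/d so dE/dt = (dV/dt)/d = 3.764×10^7 V/(m·s), and I_d = ε₀ A dE/dt = (8.85×10^-12)(9.65×10^-4)(3.764×10^7) = 3.21×10^-7 A.

3.21×10^-7 A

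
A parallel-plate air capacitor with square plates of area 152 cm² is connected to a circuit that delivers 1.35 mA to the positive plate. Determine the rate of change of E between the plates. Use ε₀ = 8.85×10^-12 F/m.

By continuity, I_d in the gap equals the 1.35 mA flowing in the wire.
Then dE/dt = I_d/(ε₀A) = 1.00×10^10 V/(m·s).

1.00×10^10 V/(m·s)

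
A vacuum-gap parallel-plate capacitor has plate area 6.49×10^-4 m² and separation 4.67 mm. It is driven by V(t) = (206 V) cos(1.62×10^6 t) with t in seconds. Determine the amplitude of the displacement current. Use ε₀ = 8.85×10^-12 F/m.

4.10×10^-4 A

The displacement current equals the conduction current C dV/dt, which peaks at C V₀ ω.
With C = ε₀A/d = (8.85×10^-12)(6.49×10^-4)/(4.67×10^-3) = 1.230×10^-12 F and ω = 1.62×10^6 rad/s, I_d,max = (1.230×10^-12)(206)(1.62×10^6) = 4.10×10^-4 A.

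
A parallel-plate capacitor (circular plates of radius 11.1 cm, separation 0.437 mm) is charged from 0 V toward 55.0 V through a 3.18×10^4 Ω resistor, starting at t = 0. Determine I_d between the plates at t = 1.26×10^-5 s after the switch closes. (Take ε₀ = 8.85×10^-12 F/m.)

With C = ε₀A/d = (8.85×10^-12)(0.03871)/(4.37×10^-4) = 7.839×10^-10 F, the time constant is τ = RC = 2.493×10^-5 s, so t/τ = 0.5054 and e^(−t/τ) = 0.6033.
I_d = I_cond = (V₀/R) e^(−t/τ) = (1.730×10^-3)(0.6033) = 1.04×10^-3 A.

1.04×10^-3 A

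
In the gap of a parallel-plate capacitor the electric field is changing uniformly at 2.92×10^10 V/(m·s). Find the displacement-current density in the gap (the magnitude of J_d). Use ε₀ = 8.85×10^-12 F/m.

J_d = ε₀ ∂E/∂t, so J_d = 0.258 A/m².

0.258 A/m²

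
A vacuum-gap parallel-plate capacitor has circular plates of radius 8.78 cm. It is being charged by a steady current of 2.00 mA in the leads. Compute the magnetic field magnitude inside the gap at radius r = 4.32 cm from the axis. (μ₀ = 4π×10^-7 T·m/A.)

2.24×10^-9 T

By continuity the displacement current in the gap matches the conduction current: I_d = 2.00×10^-3 A.
An Ampèrian loop of radius r encloses a fraction (r/R)² of I_d. Then B·2πr = μ₀ I_d (r/R)², giving B = μ₀ I_d r/(2πR²) = 2.24×10^-9 T.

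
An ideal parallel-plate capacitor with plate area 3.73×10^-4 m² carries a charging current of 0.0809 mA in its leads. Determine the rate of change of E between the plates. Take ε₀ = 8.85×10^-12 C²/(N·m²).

Charge continuity gives I_d = I = 8.09×10^-5 A between the plates.
Inverting I_d = ε₀ A dE/dt gives dE/dt = 8.09×10^-5 / (8.85×10^-12 · 3.73×10^-4) = 2.45×10^10 V/(m·s).

2.45×10^10 V/(m·s)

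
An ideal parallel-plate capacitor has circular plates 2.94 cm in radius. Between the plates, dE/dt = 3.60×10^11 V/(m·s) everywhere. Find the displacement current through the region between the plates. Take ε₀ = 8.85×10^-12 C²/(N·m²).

I_d = ε₀ A (dE/dt) = (8.85×10^-12)(2.715×10^-3 m²)(3.60×10^11) = 8.65×10^-3 A.

8.65×10^-3 A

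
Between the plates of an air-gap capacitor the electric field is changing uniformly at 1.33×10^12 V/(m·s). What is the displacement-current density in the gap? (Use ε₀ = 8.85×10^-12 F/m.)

J_d = ε₀ ∂E/∂t, so J_d = 11.8 A/m².

11.8 A/m²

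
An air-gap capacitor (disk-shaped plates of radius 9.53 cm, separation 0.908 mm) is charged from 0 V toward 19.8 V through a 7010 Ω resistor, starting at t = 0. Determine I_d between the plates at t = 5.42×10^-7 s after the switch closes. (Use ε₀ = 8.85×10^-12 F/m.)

With C = ε₀A/d = (8.85×10^-12)(0.02853)/(9.08×10^-4) = 2.781×10^-10 F, the time constant is τ = RC = 1.949×10^-6 s, so t/τ = 0.2781 and e^(−t/τ) = 0.7572.
I_d = I_cond = (V₀/R) e^(−t/τ) = (2.825×10^-3)(0.7572) = 2.14×10^-3 A.

2.14×10^-3 A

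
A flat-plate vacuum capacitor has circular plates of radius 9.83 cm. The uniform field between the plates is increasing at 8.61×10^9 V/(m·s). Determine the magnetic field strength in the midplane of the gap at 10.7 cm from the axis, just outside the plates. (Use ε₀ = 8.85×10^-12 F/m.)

4.32×10^-9 T

Total displacement current: I_d = ε₀(πR²)(dE/dt) = (8.85×10^-12)(0.03036)(8.61×10^9) = 2.313×10^-3 A.
Outside the plates the loop encloses all of I_d, so B·2πr = μ₀ I_d and B = 4.32×10^-9 T.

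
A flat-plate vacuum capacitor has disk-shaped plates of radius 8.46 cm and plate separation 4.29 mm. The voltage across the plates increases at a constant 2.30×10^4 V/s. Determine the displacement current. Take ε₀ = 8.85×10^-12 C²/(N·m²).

1.07×10^-6 A

The field between the plates is E = V/d, so dE/dt = (2.30×10^4)/(4.29×10^-3 m) = 5.361×10^6 V/(m·s).
I_d = ε₀ A (dE/dt) = (8.85×10^-12)(0.02248)(5.361×10^6) = 1.07×10^-6 A.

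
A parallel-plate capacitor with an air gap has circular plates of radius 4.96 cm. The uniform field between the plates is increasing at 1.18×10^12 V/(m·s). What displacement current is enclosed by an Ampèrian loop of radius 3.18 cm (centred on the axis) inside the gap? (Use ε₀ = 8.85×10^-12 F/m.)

I_d = ε₀ dΦ_E/dt = ε₀ πR² (dE/dt) = (8.85×10^-12)(7.729×10^-3)(1.18×10^12) = 0.08071 A through the full plate area.
The field is uniform, so I_d,enc = I_d (r/R)² = (0.08071)(3.18/4.96)² = 0.0332 A.

0.0332 A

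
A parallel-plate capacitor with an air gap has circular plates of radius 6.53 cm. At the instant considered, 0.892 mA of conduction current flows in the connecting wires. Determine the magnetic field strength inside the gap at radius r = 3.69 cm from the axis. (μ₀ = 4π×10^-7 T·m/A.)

1.54×10^-9 T

By continuity the displacement current in the gap matches the conduction current: I_d = 8.92×10^-4 A.
∮B·dl = μ₀ I_d,enc with I_d,enc = I_d r²/R² = 2.848×10^-4 A; so B = μ₀ I_d,enc/(2πr) = 1.54×10^-9 T.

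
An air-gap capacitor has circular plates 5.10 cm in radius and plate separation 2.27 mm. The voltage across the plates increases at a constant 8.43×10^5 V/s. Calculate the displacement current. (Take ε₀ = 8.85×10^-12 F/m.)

The field between the plates is E = V/d, so dE/dt = (8.43×10^5)/(2.27×10^-3 m) = 3.714×10^8 V/(m·s).
I_d = ε₀ A (dE/dt) = (8.85×10^-12)(8.171×10^-3)(3.714×10^8) = 2.69×10^-5 A.

2.69×10^-5 A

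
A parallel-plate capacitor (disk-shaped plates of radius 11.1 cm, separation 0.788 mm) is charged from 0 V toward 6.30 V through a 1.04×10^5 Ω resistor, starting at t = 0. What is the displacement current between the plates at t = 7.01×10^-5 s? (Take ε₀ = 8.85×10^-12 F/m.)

C = ε₀A/d = (8.85×10^-12)(0.03871)/(7.88×10^-4) = 4.348×10^-10 F, so τ = RC = 4.522×10^-5 s.
The conduction current is I(t) = (V₀/R) e^(−t/τ), and the displacement current between the plates equals it.
t/τ = 1.550; I_d = (6.30/1.04×10^5) · e^(−1.550) = (6.058×10^-5)(0.2122) = 1.29×10^-5 A.

1.29×10^-5 A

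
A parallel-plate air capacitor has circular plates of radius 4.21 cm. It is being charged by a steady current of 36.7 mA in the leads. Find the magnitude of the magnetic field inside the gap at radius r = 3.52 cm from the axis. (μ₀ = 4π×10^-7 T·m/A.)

No conduction current crosses the gap, so I_d there equals the 0.0367 A in the leads.
∮B·dl = μ₀ I_d,enc with I_d,enc = I_d r²/R² = 0.02566 A; so B = μ₀ I_d,enc/(2πr) = 1.46×10^-7 T.

1.46×10^-7 T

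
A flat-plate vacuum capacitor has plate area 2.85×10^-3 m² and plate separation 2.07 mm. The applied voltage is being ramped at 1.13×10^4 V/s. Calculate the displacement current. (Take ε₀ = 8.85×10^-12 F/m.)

1.38×10^-7 A

The field between the plates is E = V/d, so dE/dt = (1.13×10^4)/(2.07×10^-3 m) = 5.459×10^6 V/(m·s).
I_d = ε₀ A (dE/dt) = (8.85×10^-12)(2.85×10^-3)(5.459×10^6) = 1.38×10^-7 A.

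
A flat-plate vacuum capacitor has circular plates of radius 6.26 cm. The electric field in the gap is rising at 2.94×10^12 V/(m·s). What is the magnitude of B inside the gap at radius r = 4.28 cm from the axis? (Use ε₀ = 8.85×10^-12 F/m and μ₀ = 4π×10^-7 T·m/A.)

Through the whole plate area (πR² = 0.01231 m²), I_d = ε₀ πR² dE/dt = 0.3203 A.
An Ampèrian loop of radius r encloses a fraction (r/R)² of I_d. Then B·2πr = μ₀ I_d (r/R)², giving B = μ₀ I_d r/(2πR²) = 7.00×10^-7 T.

7.00×10^-7 T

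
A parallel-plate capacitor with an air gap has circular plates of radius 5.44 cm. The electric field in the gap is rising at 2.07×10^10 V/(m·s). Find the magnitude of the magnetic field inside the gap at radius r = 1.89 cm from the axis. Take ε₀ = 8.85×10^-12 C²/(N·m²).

I_d = ε₀ dΦ_E/dt = ε₀ πR² (dE/dt) = (8.85×10^-12)(9.297×10^-3)(2.07×10^10) = 1.703×10^-3 A through the full plate area.
An Ampèrian loop of radius r encloses a fraction (r/R)² of I_d. Then B·2πr = μ₀ I_d (r/R)², giving B = μ₀ I_d r/(2πR²) = 2.18×10^-9 T.

2.18×10^-9 T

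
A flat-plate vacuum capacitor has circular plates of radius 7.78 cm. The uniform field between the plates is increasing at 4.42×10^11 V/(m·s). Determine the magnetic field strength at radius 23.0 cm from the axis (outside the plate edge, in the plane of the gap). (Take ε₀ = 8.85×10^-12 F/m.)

I_d = ε₀ dΦ_E/dt = ε₀ πR² (dE/dt) = (8.85×10^-12)(0.01902)(4.42×10^11) = 0.07440 A through the full plate area.
For r ≥ R the full I_d is enclosed: B = μ₀ I_d/(2πr) = (4π×10^-7)(0.07440)/(2π·0.230) = 6.47×10^-8 T.

6.47×10^-8 T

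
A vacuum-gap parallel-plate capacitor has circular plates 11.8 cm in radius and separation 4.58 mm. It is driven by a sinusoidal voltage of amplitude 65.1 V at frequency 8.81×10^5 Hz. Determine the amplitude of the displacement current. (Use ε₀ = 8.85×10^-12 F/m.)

The displacement current equals the conduction current C dV/dt, which peaks at C V₀ ω.
With C = ε₀A/d = (8.85×10^-12)(0.04374)/(4.58×10^-3) = 8.452×10^-11 F and ω = 2πf = 5.535×10^6 rad/s, I_d,max = (8.452×10^-11)(65.1)(5.535×10^6) = 0.0305 A.

0.0305 A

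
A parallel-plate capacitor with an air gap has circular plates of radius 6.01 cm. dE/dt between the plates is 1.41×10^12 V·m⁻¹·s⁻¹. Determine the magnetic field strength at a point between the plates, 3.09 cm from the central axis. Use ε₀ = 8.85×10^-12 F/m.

2.42×10^-7 T

I_d = ε₀ dΦ_E/dt = ε₀ πR² (dE/dt) = (8.85×10^-12)(0.01135)(1.41×10^12) = 0.1416 A through the full plate area.
For r < R the Ampère–Maxwell law gives B(2πr) = μ₀ I_d (r²/R²), so B = μ₀ I_d r/(2πR²) = (4π×10^-7)(0.1416)(0.0309)/(2π·0.0601²) = 2.42×10^-7 T.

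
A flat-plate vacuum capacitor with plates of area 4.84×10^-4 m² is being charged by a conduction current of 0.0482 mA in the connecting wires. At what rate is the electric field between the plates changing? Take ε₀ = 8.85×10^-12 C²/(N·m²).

The displacement current between the plates equals the conduction current, I_d = 0.0482 mA.
Inverting I_d = ε₀ A dE/dt gives dE/dt = 4.82×10^-5 / (8.85×10^-12 · 4.84×10^-4) = 1.13×10^10 V/(m·s).

1.13×10^10 V/(m·s)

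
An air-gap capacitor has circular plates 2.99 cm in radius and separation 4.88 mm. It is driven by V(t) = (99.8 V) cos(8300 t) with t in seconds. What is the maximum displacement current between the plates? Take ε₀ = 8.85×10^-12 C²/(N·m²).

The displacement current equals the conduction current C dV/dt, which peaks at C V₀ ω.
With C = ε₀A/d = (8.85×10^-12)(2.809×10^-3)/(4.88×10^-3) = 5.094×10^-12 F and ω = 8300 rad/s, I_d,max = (5.094×10^-12)(99.8)(8300) = 4.22×10^-6 A.

4.22×10^-6 A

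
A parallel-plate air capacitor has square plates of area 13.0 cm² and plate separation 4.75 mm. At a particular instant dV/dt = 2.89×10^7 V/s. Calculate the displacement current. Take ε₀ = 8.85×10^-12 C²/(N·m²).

7.00×10^-5 A

E = V/d so dE/dt = (dV/dt)/d = 6.084×10^9 V/(m·s), and I_d = ε₀ A dE/dt = (8.85×10^-12)(1.30×10^-3)(6.084×10^9) = 7.00×10^-5 A.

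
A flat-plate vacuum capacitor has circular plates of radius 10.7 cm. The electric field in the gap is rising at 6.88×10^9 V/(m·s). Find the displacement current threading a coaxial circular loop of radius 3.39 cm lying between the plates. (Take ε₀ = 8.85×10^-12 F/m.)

2.20×10^-4 A

Total displacement current: I_d = ε₀(πR²)(dE/dt) = (8.85×10^-12)(0.03597)(6.88×10^9) = 2.190×10^-3 A.
Through an area πr² the displacement current is I_d·(πr²/πR²) = I_d (r/R)² = 2.20×10^-4 A.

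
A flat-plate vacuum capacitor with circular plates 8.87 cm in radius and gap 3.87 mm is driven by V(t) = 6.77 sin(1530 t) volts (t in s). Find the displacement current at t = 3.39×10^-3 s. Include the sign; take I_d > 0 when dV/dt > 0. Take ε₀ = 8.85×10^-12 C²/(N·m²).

dV/dt = (6.77)(1530)·cos(5.1867) = 4731 V/s.
I_d = C dV/dt with C = ε₀A/d = (8.85×10^-12)(0.02472)/(3.87×10^-3) = 5.653×10^-11 F, so I_d = (5.653×10^-11)(4731) = 2.67×10^-7 A.

2.67×10^-7 A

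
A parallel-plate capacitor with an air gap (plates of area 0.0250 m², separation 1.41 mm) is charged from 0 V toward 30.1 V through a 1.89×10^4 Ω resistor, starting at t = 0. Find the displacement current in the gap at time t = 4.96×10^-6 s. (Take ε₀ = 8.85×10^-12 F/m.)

2.99×10^-4 A

C = ε₀A/d = (8.85×10^-12)(0.0250)/(1.41×10^-3) = 1.569×10^-10 F and τ = RC = 2.965×10^-6 s. I_d in the gap equals the RC charging current.
I_d(t) = (V₀/R) e^(−t/τ) = 1.593×10^-3 · e^(−1.673) = 2.99×10^-4 A.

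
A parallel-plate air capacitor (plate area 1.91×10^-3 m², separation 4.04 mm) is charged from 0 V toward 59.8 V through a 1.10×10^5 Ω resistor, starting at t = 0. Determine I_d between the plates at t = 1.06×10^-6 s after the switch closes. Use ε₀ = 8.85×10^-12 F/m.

With C = ε₀A/d = (8.85×10^-12)(1.91×10^-3)/(4.04×10^-3) = 4.184×10^-12 F, the time constant is τ = RC = 4.602×10^-7 s, so t/τ = 2.303 and e^(−t/τ) = 0.09996.
I_d = I_cond = (V₀/R) e^(−t/τ) = (5.436×10^-4)(0.09996) = 5.43×10^-5 A.

5.43×10^-5 A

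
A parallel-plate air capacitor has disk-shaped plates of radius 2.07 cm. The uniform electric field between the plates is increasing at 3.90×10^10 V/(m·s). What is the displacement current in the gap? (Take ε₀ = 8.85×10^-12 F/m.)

I_d = ε₀ A (dE/dt) = (8.85×10^-12)(1.346×10^-3 m²)(3.90×10^10) = 4.65×10^-4 A.

4.65×10^-4 A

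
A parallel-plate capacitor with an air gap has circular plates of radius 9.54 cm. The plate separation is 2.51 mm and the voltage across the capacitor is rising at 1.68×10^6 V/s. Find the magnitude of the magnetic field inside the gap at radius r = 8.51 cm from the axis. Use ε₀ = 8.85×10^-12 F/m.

3.17×10^-10 T

dE/dt = (dV/dt)/d = 6.693×10^8 V/(m·s); I_d = ε₀(πR²)(dE/dt) = (8.85×10^-12)(0.02859)(6.693×10^8) = 1.693×10^-4 A.
An Ampèrian loop of radius r encloses a fraction (r/R)² of I_d. Then B·2πr = μ₀ I_d (r/R)², giving B = μ₀ I_d r/(2πR²) = 3.17×10^-10 T.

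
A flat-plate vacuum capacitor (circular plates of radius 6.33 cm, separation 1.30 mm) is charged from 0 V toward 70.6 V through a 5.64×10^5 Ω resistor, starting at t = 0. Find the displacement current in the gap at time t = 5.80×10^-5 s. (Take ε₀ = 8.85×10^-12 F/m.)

3.77×10^-5 A

C = ε₀A/d = (8.85×10^-12)(0.01259)/(1.30×10^-3) = 8.571×10^-11 F, so τ = RC = 4.834×10^-5 s.
The conduction current is I(t) = (V₀/R) e^(−t/τ), and the displacement current between the plates equals it.
t/τ = 1.200; I_d = (70.6/5.64×10^5) · e^(−1.200) = (1.252×10^-4)(0.3012) = 3.77×10^-5 A.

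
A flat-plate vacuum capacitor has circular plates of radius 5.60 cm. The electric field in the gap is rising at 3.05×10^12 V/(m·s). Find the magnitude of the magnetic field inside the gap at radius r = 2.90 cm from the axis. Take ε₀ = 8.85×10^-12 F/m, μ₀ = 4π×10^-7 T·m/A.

4.92×10^-7 T

Total displacement current: I_d = ε₀(πR²)(dE/dt) = (8.85×10^-12)(9.852×10^-3)(3.05×10^12) = 0.2659 A.
∮B·dl = μ₀ I_d,enc with I_d,enc = I_d r²/R² = 0.07131 A; so B = μ₀ I_d,enc/(2πr) = 4.92×10^-7 T.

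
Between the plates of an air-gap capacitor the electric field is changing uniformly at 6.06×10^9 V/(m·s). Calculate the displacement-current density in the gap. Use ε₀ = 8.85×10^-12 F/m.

J_d = ε₀ dE/dt = (8.85×10^-12)(6.06×10^9) = 0.0536 A/m².

0.0536 A/m²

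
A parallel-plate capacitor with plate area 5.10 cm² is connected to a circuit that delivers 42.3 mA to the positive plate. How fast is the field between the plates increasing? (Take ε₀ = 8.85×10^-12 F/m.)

9.37×10^12 V/(m·s)

The displacement current between the plates equals the conduction current, I_d = 42.3 mA.
Then dE/dt = I_d/(ε₀A) = 9.37×10^12 V/(m·s).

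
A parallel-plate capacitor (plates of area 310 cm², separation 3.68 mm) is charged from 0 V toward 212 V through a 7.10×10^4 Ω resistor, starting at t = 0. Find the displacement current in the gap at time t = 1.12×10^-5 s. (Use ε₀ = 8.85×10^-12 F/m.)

3.60×10^-4 A

C = ε₀A/d = (8.85×10^-12)(0.0310)/(3.68×10^-3) = 7.455×10^-11 F and τ = RC = 5.293×10^-6 s. I_d in the gap equals the RC charging current.
I_d(t) = (V₀/R) e^(−t/τ) = 2.986×10^-3 · e^(−2.116) = 3.60×10^-4 A.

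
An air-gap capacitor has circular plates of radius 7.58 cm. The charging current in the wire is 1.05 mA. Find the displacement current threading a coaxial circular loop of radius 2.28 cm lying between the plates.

Between the plates the displacement current equals the wire current: I_d = 1.05 mA = 1.05×10^-3 A.
Since J_d is uniform, the enclosed fraction is (r/R)² = 0.09048, giving I_d,enc = 9.50×10^-5 A.

9.50×10^-5 A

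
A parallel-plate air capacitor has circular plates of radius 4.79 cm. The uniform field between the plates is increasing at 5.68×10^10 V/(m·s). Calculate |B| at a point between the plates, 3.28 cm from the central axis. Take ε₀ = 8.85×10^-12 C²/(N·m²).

1.04×10^-8 T

I_d = ε₀ dΦ_E/dt = ε₀ πR² (dE/dt) = (8.85×10^-12)(7.208×10^-3)(5.68×10^10) = 3.623×10^-3 A through the full plate area.
∮B·dl = μ₀ I_d,enc with I_d,enc = I_d r²/R² = 1.699×10^-3 A; so B = μ₀ I_d,enc/(2πr) = 1.04×10^-8 T.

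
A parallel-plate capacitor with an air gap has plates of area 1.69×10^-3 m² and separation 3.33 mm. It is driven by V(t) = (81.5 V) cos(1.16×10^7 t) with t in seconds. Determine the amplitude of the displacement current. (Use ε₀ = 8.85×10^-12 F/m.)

(dE/dt)_max = V₀ω/d = 2.839×10^11 V/(m·s); ω = 1.16×10^7 rad/s.
I_d,max = ε₀ A (dE/dt)_max = (8.85×10^-12)(1.69×10^-3)(2.839×10^11) = 4.25×10^-3 A.

4.25×10^-3 A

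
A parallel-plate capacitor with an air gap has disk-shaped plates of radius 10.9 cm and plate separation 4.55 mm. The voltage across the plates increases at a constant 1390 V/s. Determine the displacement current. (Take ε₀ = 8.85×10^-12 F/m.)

E = V/d so dE/dt = (dV/dt)/d = 3.055×10^5 V/(m·s), and I_d = ε₀ A dE/dt = (8.85×10^-12)(0.03733)(3.055×10^5) = 1.01×10^-7 A.

1.01×10^-7 A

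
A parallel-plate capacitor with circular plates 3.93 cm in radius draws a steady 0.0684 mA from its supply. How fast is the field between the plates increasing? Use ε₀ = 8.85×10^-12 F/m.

1.59×10^9 V/(m·s)

Charge continuity gives I_d = I = 6.84×10^-5 A between the plates.
Inverting I_d = ε₀ A dE/dt gives dE/dt = 6.84×10^-5 / (8.85×10^-12 · 4.852×10^-3) = 1.59×10^9 V/(m·s).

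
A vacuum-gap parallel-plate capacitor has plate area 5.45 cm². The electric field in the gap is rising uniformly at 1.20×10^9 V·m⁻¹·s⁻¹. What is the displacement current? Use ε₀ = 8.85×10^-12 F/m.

5.79×10^-6 A

The displacement current is ε₀ times dΦ_E/dt = ε₀ A dE/dt = (8.85×10^-12)(5.45×10^-4)(1.20×10^9) = 5.79×10^-6 A.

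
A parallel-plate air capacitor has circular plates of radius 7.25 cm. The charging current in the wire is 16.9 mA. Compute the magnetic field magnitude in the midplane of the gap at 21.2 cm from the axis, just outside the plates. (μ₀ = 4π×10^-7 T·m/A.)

Between the plates the displacement current equals the wire current: I_d = 16.9 mA = 0.0169 A.
Outside the plates the loop encloses all of I_d, so B·2πr = μ₀ I_d and B = 1.59×10^-8 T.

1.59×10^-8 T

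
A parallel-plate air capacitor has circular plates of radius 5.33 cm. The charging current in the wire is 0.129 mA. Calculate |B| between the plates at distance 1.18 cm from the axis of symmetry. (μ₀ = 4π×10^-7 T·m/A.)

By continuity the displacement current in the gap matches the conduction current: I_d = 1.29×10^-4 A.
An Ampèrian loop of radius r encloses a fraction (r/R)² of I_d. Then B·2πr = μ₀ I_d (r/R)², giving B = μ₀ I_d r/(2πR²) = 1.07×10^-10 T.

1.07×10^-10 T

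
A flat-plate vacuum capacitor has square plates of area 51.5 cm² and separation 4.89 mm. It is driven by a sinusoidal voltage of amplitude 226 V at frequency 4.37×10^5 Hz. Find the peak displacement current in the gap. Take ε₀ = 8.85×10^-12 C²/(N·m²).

The displacement current equals the conduction current C dV/dt, which peaks at C V₀ ω.
With C = ε₀A/d = (8.85×10^-12)(5.15×10^-3)/(4.89×10^-3) = 9.321×10^-12 F and ω = 2πf = 2.746×10^6 rad/s, I_d,max = (9.321×10^-12)(226)(2.746×10^6) = 5.78×10^-3 A.

5.78×10^-3 A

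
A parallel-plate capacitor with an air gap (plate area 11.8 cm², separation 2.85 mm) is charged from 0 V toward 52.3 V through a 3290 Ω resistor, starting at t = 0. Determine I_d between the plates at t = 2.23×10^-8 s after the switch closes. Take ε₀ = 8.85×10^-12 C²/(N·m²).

C = ε₀A/d = (8.85×10^-12)(1.18×10^-3)/(2.85×10^-3) = 3.664×10^-12 F and τ = RC = 1.205×10^-8 s. I_d in the gap equals the RC charging current.
I_d(t) = (V₀/R) e^(−t/τ) = 0.01590 · e^(−1.851) = 2.50×10^-3 A.

2.50×10^-3 A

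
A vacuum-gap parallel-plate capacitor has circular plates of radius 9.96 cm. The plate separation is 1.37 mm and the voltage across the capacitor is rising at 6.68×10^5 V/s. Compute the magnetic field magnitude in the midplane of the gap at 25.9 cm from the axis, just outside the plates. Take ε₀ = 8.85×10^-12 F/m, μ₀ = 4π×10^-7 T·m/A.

1.04×10^-10 T

With E = V/d, dE/dt = 4.876×10^8 V/(m·s) and πR² = 0.03117 m², giving I_d = ε₀ πR² dE/dt = 1.345×10^-4 A.
Outside the plates the loop encloses all of I_d, so B·2πr = μ₀ I_d and B = 1.04×10^-10 T.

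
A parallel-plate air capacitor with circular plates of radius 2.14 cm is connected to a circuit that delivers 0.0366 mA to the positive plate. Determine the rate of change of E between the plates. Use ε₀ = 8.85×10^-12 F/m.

2.87×10^9 V/(m·s)

Charge continuity gives I_d = I = 3.66×10^-5 A between the plates.
Since I_d = ε₀ A dE/dt, dE/dt = I_d/(ε₀A) = (3.66×10^-5)/((8.85×10^-12)(1.439×10^-3)) = 2.87×10^9 V/(m·s).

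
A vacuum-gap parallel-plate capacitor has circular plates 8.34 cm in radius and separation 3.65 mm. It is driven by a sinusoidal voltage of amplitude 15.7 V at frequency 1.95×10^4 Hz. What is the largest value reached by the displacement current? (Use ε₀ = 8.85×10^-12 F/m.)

C = ε₀A/d = (8.85×10^-12)(0.02185)/(3.65×10^-3) = 5.298×10^-11 F; ω = 2πf = 1.225×10^5 rad/s.
I_d = C dV/dt, so |I_d|_max = C V₀ ω = (5.298×10^-11)(15.7)(1.225×10^5) = 1.02×10^-4 A.

1.02×10^-4 A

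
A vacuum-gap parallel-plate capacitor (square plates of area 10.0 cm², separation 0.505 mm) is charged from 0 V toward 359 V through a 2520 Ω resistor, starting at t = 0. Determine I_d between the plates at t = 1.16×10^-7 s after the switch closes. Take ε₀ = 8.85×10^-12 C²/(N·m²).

C = ε₀A/d = (8.85×10^-12)(1.00×10^-3)/(5.05×10^-4) = 1.752×10^-11 F and τ = RC = 4.415×10^-8 s. I_d in the gap equals the RC charging current.
I_d(t) = (V₀/R) e^(−t/τ) = 0.1425 · e^(−2.627) = 0.0103 A.

0.0103 A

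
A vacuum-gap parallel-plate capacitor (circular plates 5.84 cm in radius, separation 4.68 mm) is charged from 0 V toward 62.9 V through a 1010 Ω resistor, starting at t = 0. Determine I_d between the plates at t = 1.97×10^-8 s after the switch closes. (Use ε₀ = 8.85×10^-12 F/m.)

0.0238 A

C = ε₀A/d = (8.85×10^-12)(0.01071)/(4.68×10^-3) = 2.025×10^-11 F, so τ = RC = 2.045×10^-8 s.
The conduction current is I(t) = (V₀/R) e^(−t/τ), and the displacement current between the plates equals it.
t/τ = 0.9633; I_d = (62.9/1010) · e^(−0.9633) = (0.06228)(0.3816) = 0.0238 A.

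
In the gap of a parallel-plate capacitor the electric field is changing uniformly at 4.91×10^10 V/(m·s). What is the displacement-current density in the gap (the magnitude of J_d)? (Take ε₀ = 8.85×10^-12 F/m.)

J_d = ε₀ ∂E/∂t, so J_d = 0.435 A/m².

0.435 A/m²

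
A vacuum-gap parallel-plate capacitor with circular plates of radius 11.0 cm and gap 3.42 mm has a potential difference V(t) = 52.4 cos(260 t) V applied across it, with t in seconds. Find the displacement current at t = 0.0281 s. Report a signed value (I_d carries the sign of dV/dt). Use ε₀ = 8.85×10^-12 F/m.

-1.14×10^-6 A

dV/dt = (52.4)(260)·−sin(7.306) = -1.163×10^4 V/s.
I_d = C dV/dt with C = ε₀A/d = (8.85×10^-12)(0.03801)/(3.42×10^-3) = 9.836×10^-11 F, so I_d = (9.836×10^-11)(-1.163×10^4) = -1.14×10^-6 A.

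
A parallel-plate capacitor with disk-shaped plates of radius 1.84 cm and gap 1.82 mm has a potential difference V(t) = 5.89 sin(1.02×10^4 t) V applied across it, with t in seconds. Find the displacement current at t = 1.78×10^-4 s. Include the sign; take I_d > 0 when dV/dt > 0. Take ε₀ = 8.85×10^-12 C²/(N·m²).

dV/dt = (5.89)(1.02×10^4)·cos(1.8156) = -1.456×10^4 V/s.
I_d = C dV/dt with C = ε₀A/d = (8.85×10^-12)(1.064×10^-3)/(1.82×10^-3) = 5.174×10^-12 F, so I_d = (5.174×10^-12)(-1.456×10^4) = -7.53×10^-8 A.

-7.53×10^-8 A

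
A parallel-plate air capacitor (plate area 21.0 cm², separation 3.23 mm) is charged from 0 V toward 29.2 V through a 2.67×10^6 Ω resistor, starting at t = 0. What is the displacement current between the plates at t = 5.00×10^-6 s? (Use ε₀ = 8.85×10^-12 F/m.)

C = ε₀A/d = (8.85×10^-12)(2.10×10^-3)/(3.23×10^-3) = 5.754×10^-12 F, so τ = RC = 1.536×10^-5 s.
The conduction current is I(t) = (V₀/R) e^(−t/τ), and the displacement current between the plates equals it.
t/τ = 0.3255; I_d = (29.2/2.67×10^6) · e^(−0.3255) = (1.094×10^-5)(0.7222) = 7.90×10^-6 A.

7.90×10^-6 A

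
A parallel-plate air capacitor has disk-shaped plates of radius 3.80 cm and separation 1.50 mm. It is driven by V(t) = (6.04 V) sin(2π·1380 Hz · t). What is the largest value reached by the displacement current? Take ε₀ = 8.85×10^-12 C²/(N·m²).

C = ε₀A/d = (8.85×10^-12)(4.536×10^-3)/(1.50×10^-3) = 2.676×10^-11 F; ω = 2πf = 8671 rad/s.
I_d = C dV/dt, so |I_d|_max = C V₀ ω = (2.676×10^-11)(6.04)(8671) = 1.40×10^-6 A.

1.40×10^-6 A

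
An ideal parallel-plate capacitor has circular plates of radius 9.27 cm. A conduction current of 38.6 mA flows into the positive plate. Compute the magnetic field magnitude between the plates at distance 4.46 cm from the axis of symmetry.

4.01×10^-8 T

Between the plates the displacement current equals the wire current: I_d = 38.6 mA = 0.0386 A.
∮B·dl = μ₀ I_d,enc with I_d,enc = I_d r²/R² = 8.935×10^-3 A; so B = μ₀ I_d,enc/(2πr) = 4.01×10^-8 T.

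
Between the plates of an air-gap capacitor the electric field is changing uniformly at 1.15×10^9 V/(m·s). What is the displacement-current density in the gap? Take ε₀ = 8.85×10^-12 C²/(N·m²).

The displacement-current density is ε₀ ∂E/∂t = (8.85×10^-12)(1.15×10^9) = 0.0102 A/m².

0.0102 A/m²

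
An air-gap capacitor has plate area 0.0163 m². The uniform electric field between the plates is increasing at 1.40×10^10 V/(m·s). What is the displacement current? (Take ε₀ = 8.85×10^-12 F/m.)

2.02×10^-3 A

I_d = ε₀ A (dE/dt) = (8.85×10^-12)(0.0163 m²)(1.40×10^10) = 2.02×10^-3 A.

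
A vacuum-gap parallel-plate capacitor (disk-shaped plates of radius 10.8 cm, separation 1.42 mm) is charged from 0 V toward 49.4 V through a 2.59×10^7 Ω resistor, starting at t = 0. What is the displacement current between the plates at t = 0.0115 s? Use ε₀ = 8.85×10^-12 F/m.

2.73×10^-7 A

C = ε₀A/d = (8.85×10^-12)(0.03664)/(1.42×10^-3) = 2.284×10^-10 F and τ = RC = 5.916×10^-3 s. I_d in the gap equals the RC charging current.
I_d(t) = (V₀/R) e^(−t/τ) = 1.907×10^-6 · e^(−1.944) = 2.73×10^-7 A.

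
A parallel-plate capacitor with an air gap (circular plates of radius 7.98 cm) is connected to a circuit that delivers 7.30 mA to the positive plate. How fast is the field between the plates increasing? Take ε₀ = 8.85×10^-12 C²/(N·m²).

4.12×10^10 V/(m·s)

Charge continuity gives I_d = I = 7.30×10^-3 A between the plates.
Since I_d = ε₀ A dE/dt, dE/dt = I_d/(ε₀A) = (7.30×10^-3)/((8.85×10^-12)(0.02001)) = 4.12×10^10 V/(m·s).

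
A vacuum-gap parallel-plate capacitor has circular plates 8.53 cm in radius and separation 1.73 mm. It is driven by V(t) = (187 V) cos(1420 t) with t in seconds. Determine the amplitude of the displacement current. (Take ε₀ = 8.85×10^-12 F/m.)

3.11×10^-5 A

(dE/dt)_max = V₀ω/d = 1.535×10^8 V/(m·s); ω = 1420 rad/s.
I_d,max = ε₀ A (dE/dt)_max = (8.85×10^-12)(0.02286)(1.535×10^8) = 3.11×10^-5 A.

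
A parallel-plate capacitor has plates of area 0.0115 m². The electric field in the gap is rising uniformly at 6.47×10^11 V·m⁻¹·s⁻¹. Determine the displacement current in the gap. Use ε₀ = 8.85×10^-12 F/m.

0.0658 A

With a uniform field, Φ_E = EA, so I_d = ε₀ A dE/dt = 0.0658 A.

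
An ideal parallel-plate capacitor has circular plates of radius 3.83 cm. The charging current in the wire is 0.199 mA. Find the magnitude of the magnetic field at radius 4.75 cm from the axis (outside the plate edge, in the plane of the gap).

No conduction current crosses the gap, so I_d there equals the 1.99×10^-4 A in the leads.
With r > R the enclosed displacement current is the full I_d; B = μ₀ I_d / (2πr) = 8.38×10^-10 T.

8.38×10^-10 T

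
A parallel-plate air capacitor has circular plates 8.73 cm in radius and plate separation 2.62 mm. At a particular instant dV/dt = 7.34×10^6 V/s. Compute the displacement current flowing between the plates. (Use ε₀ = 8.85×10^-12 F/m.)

E = V/d so dE/dt = (dV/dt)/d = 2.802×10^9 V/(m·s), and I_d = ε₀ A dE/dt = (8.85×10^-12)(0.02394)(2.802×10^9) = 5.94×10^-4 A.

5.94×10^-4 A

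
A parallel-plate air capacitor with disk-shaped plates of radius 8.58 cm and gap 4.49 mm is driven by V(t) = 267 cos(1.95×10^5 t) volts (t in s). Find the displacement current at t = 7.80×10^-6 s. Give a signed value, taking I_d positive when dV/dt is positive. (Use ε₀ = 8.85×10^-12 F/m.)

dE/dt = (V₀ω/d)·−sin(ωt) with ωt = 1.521 rad: (267)(1.95×10^5)(-0.9988)/(4.49×10^-3) = -1.158×10^10 V/(m·s).
I_d = ε₀ A dE/dt = (8.85×10^-12)(0.02313)(-1.158×10^10) = -2.37×10^-3 A.

-2.37×10^-3 A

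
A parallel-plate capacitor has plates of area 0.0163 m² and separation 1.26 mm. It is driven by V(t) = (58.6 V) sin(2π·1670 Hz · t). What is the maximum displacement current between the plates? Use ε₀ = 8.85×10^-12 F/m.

C = ε₀A/d = (8.85×10^-12)(0.0163)/(1.26×10^-3) = 1.145×10^-10 F; ω = 2πf = 1.049×10^4 rad/s.
I_d = C dV/dt, so |I_d|_max = C V₀ ω = (1.145×10^-10)(58.6)(1.049×10^4) = 7.04×10^-5 A.

7.04×10^-5 A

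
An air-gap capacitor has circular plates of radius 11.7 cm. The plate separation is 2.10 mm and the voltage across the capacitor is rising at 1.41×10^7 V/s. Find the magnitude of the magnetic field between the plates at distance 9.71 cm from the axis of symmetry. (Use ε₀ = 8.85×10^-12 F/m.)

3.63×10^-9 T

I_d = C dV/dt with C = ε₀πR²/d = 1.813×10^-10 F, so I_d = (1.813×10^-10)(1.41×10^7) = 2.556×10^-3 A.
An Ampèrian loop of radius r encloses a fraction (r/R)² of I_d. Then B·2πr = μ₀ I_d (r/R)², giving B = μ₀ I_d r/(2πR²) = 3.63×10^-9 T.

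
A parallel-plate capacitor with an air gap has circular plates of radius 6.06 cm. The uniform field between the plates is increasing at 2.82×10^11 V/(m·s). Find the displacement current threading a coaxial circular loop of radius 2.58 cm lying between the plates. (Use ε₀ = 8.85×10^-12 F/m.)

Total displacement current: I_d = ε₀(πR²)(dE/dt) = (8.85×10^-12)(0.01154)(2.82×10^11) = 0.02880 A.
Since J_d is uniform, the enclosed fraction is (r/R)² = 0.1813, giving I_d,enc = 5.22×10^-3 A.

5.22×10^-3 A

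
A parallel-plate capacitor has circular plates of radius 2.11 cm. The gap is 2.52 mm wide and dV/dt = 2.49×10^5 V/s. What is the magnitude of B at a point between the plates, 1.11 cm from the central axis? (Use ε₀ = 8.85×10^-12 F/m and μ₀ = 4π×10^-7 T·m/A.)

6.10×10^-12 T

I_d = C dV/dt with C = ε₀πR²/d = 4.913×10^-12 F, so I_d = (4.913×10^-12)(2.49×10^5) = 1.223×10^-6 A.
∮B·dl = μ₀ I_d,enc with I_d,enc = I_d r²/R² = 3.385×10^-7 A; so B = μ₀ I_d,enc/(2πr) = 6.10×10^-12 T.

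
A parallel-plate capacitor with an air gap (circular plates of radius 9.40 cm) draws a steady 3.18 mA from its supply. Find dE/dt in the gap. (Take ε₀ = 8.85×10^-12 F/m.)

1.29×10^10 V/(m·s)

Charge continuity gives I_d = I = 3.18×10^-3 A between the plates.
Since I_d = ε₀ A dE/dt, dE/dt = I_d/(ε₀A) = (3.18×10^-3)/((8.85×10^-12)(0.02776)) = 1.29×10^10 V/(m·s).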